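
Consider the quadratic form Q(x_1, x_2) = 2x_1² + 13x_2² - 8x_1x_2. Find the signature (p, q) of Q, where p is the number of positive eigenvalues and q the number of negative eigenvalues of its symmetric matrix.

(2, 0)

The associated matrix is A = [[2, -4], [-4, 13]].
Applying the same elementary operations to the rows and columns of A produces a congruent diagonal matrix with entries 2, 5.
So there are 2 positive pivots.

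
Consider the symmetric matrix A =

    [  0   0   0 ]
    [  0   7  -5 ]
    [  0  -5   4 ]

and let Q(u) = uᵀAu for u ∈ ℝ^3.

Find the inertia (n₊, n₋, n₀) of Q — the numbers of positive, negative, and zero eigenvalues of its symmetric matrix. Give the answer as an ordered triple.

Symmetric row and column elimination reduces A to a congruent diagonal form with pivots 0, 7, 3/7.
That gives 2 positive, 1 zero pivots.

(2, 0, 1)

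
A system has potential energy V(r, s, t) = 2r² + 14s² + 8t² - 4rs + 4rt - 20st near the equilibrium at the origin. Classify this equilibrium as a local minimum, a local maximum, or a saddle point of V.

The Hessian at the origin is H = [[4, -4, 4], [-4, 28, -20], [4, -20, 16]].
Congruent diagonalization of H (simultaneous row and column reduction) yields pivots 4, 24, 4/3.
Counting signs: 3 positive.
H is positive definite, so the origin is a strict local minimum.

local minimum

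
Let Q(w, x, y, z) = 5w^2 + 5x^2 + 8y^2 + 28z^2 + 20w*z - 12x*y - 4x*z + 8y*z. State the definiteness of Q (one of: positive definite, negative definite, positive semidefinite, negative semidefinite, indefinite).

The symmetric matrix of Q is A = [[5, 0, 0, 10], [0, 5, -6, -2], [0, -6, 8, 4], [10, -2, 4, 28]].
Leading principal minors: Δ_1 = 5, Δ_2 = 25, Δ_3 = 20, Δ_4 = 80.
All leading principal minors are positive, so by Sylvester's criterion Q is positive definite.

positive definite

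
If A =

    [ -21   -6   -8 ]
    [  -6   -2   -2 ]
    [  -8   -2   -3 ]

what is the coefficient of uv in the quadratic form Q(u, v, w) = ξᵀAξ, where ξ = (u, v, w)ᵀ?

The coefficient of uv is A[1,2] + A[2,1] = 2·(-6) = -12.

-12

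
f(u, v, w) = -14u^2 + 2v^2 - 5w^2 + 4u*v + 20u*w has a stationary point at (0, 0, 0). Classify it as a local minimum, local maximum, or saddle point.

saddle point

The Hessian at the origin is H = [[-28, 4, 20], [4, 4, 0], [20, 0, -10]].
Symmetric row and column elimination reduces H to a congruent diagonal form with pivots -28, 32/7, 5/2.
That gives 2 positive, 1 negative pivots.
H is indefinite, so the origin is a saddle point.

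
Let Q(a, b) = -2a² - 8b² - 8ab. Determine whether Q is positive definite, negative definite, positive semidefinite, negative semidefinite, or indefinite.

The symmetric matrix of Q is [[-2, -4], [-4, -8]].
For the 2×2 matrix [[-2, -4], [-4, -8]]: det = -2·-8 − (-4)² = 0, trace = -10.
det = 0 so one eigenvalue is zero; the form is semidefinite with the sign of the trace.

negative semidefinite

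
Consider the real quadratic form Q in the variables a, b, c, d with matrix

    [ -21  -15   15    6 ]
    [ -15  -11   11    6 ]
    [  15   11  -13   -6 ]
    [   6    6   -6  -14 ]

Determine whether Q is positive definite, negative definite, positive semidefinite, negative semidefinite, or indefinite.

negative definite

Leading principal minors: Δ_1 = -21, Δ_2 = 6, Δ_3 = -12, Δ_4 = 24.
The signs alternate starting with Δ_1 < 0, so by Sylvester's criterion Q is negative definite.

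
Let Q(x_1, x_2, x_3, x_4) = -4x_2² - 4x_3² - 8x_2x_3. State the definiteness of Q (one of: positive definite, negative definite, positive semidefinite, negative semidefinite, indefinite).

The associated matrix is A = [[0, 0, 0, 0], [0, -4, -4, 0], [0, -4, -4, 0], [0, 0, 0, 0]].
Congruent diagonalization of A (simultaneous row and column reduction) yields pivots 0, -4, 0, 0.
That gives 1 negative, 3 zero pivots.
Hence Q is negative semidefinite.

negative semidefinite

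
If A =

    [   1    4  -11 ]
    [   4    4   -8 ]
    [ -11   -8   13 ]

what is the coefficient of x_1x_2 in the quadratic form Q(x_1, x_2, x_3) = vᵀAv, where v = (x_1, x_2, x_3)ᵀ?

The coefficient of x_1x_2 is A[1,2] + A[2,1] = 2·4 = 8.

8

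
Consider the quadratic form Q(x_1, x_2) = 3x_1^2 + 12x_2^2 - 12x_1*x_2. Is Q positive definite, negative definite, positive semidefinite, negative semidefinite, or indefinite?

The symmetric matrix of Q is [[3, -6], [-6, 12]].
For the 2×2 matrix [[3, -6], [-6, 12]]: det = 3·12 − (-6)² = 0, trace = 15.
det = 0 so one eigenvalue is zero; the form is semidefinite with the sign of the trace.

positive semidefinite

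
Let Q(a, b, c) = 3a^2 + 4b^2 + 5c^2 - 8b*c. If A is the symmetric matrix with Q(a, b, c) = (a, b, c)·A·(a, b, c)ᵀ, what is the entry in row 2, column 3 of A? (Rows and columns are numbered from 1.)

The coefficient of b·c in Q is -8. For a symmetric A this equals A[2,3] + A[3,2] = 2·A[2,3].
So A[2,3] = -8/2 = -4.

-4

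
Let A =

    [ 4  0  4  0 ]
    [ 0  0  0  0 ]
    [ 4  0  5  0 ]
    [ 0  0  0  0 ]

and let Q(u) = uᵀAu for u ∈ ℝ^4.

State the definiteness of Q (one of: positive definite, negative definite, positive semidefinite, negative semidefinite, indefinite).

positive semidefinite

Congruent diagonalization of A (simultaneous row and column reduction) yields pivots 4, 0, 1, 0.
Counting signs: 2 positive, 2 zero.
Hence Q is positive semidefinite.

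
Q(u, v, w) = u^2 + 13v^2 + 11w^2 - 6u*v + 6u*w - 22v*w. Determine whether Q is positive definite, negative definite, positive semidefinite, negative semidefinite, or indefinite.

positive definite

The symmetric matrix of Q is A = [[1, -3, 3], [-3, 13, -11], [3, -11, 11]].
Leading principal minors: Δ_1 = 1, Δ_2 = 4, Δ_3 = 4.
All leading principal minors are positive, so by Sylvester's criterion Q is positive definite.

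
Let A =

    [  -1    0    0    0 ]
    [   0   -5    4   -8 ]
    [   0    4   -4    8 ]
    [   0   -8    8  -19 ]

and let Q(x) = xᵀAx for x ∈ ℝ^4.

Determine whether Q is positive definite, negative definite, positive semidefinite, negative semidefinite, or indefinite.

Row-reducing A symmetrically gives the diagonal entries -1, -5, -4/5, -3.
So there are 4 negative pivots.
Hence Q is negative definite.

negative definite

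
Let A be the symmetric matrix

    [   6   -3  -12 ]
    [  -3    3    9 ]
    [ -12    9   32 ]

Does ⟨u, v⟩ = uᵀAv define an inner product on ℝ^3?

Leading principal minors: Δ_1 = 6, Δ_2 = 9, Δ_3 = 18.
All leading principal minors are positive, so by Sylvester's criterion Q is positive definite.
⟨·,·⟩ is an inner product exactly when A is positive definite.

yes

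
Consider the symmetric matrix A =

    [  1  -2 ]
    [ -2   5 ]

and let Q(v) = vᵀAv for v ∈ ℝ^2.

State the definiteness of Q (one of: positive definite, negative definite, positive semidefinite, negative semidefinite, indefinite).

positive definite

Leading principal minors: Δ_1 = 1, Δ_2 = 1.
All leading principal minors are positive, so by Sylvester's criterion Q is positive definite.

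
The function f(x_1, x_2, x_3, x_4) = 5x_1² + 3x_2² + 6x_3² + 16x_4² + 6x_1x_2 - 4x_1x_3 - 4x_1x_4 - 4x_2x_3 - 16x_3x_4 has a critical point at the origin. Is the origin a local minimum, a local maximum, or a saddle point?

local minimum

The Hessian at the origin is H = [[10, 6, -4, -4], [6, 6, -4, 0], [-4, -4, 12, -16], [-4, 0, -16, 32]].
Row-reducing H symmetrically gives the diagonal entries 10, 12/5, 28/3, 4/7.
That gives 4 positive pivots.
H is positive definite, so the origin is a strict local minimum.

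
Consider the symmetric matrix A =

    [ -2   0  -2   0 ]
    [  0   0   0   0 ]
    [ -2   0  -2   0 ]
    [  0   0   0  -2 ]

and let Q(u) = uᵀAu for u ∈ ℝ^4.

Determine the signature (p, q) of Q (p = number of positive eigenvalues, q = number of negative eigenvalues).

(0, 2)

Applying the same elementary operations to the rows and columns of A produces a congruent diagonal matrix with entries -2, 0, 0, -2.
So there are 2 negative, 2 zero pivots.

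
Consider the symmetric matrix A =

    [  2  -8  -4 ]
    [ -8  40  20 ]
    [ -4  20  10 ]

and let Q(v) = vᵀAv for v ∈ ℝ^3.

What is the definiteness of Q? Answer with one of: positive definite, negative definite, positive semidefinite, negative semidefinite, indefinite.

positive semidefinite

Applying the same elementary operations to the rows and columns of A produces a congruent diagonal matrix with entries 2, 8, 0.
Counting signs: 2 positive, 1 zero.
Hence Q is positive semidefinite.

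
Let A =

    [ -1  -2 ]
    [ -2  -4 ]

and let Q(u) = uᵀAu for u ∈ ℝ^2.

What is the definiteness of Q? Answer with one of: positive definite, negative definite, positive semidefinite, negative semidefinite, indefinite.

negative semidefinite

For the 2×2 matrix [[-1, -2], [-2, -4]]: det = -1·-4 − (-2)² = 0, trace = -5.
det = 0 so one eigenvalue is zero; the form is semidefinite with the sign of the trace.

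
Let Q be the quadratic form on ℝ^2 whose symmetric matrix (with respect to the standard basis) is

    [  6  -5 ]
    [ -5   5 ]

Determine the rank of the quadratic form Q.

2

Congruent diagonalization of A (simultaneous row and column reduction) yields pivots 6, 5/6.
So there are 2 positive pivots.
The rank is the number of nonzero pivots: 2.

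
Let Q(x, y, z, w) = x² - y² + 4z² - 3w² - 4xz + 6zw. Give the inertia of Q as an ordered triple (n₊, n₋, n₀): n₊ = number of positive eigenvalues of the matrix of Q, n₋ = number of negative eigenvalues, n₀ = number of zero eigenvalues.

(2, 2, 0)

The symmetric matrix is A = [[1, 0, -2, 0], [0, -1, 0, 0], [-2, 0, 4, 3], [0, 0, 3, -3]].
By Sylvester's law of inertia any congruent diagonalization of A has 2 positive, 2 negative and 0 zero entries.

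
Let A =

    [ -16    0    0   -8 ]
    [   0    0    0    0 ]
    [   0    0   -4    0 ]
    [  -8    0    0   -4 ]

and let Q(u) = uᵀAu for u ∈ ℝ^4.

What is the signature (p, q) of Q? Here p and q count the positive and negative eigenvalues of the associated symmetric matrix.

(0, 2)

Symmetric row and column elimination reduces A to a congruent diagonal form with pivots -16, 0, -4, 0.
That gives 2 negative, 2 zero pivots.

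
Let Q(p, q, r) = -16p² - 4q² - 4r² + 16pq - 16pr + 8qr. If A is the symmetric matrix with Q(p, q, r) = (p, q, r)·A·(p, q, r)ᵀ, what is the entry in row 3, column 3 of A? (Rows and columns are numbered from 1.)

-4

The coefficient of r² in Q is -4, and that is exactly A[3,3].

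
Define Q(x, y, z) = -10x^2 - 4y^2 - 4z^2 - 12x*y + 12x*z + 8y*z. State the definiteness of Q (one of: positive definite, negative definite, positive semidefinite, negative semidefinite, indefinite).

negative semidefinite

Write A = [[-10, -6, 6], [-6, -4, 4], [6, 4, -4]].
Congruent diagonalization of A (simultaneous row and column reduction) yields pivots -10, -2/5, 0.
So there are 2 negative, 1 zero pivots.
Hence Q is negative semidefinite.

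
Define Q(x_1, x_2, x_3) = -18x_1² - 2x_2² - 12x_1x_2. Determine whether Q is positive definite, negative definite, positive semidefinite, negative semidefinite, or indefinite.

The symmetric matrix is A = [[-18, -6, 0], [-6, -2, 0], [0, 0, 0]].
Congruent diagonalization of A (simultaneous row and column reduction) yields pivots -18, 0, 0.
That gives 1 negative, 2 zero pivots.
Hence Q is negative semidefinite.

negative semidefinite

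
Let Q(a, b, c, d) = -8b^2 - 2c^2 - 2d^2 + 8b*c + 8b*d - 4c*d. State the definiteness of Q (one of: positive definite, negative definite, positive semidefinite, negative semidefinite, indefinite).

Write A = [[0, 0, 0, 0], [0, -8, 4, 4], [0, 4, -2, -2], [0, 4, -2, -2]].
Congruent diagonalization of A (simultaneous row and column reduction) yields pivots 0, -8, 0, 0.
That gives 1 negative, 3 zero pivots.
Hence Q is negative semidefinite.

negative semidefinite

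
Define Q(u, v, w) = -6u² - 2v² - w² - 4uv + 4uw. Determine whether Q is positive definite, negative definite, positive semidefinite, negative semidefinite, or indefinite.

negative semidefinite

The symmetric matrix is A = [[-6, -2, 2], [-2, -2, 0], [2, 0, -1]].
Congruent diagonalization of A (simultaneous row and column reduction) yields pivots -6, -4/3, 0.
Counting signs: 2 negative, 1 zero.
Hence Q is negative semidefinite.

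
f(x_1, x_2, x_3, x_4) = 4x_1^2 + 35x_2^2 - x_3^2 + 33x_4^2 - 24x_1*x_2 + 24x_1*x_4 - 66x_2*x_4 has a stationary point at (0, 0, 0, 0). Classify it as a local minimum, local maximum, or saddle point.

The Hessian at the origin is H = [[8, -24, 0, 24], [-24, 70, 0, -66], [0, 0, -2, 0], [24, -66, 0, 66]].
An LDLᵀ factorisation of H has diagonal entries 8, -2, -2, 12.
So there are 2 positive, 2 negative pivots.
H is indefinite, so the origin is a saddle point.

saddle point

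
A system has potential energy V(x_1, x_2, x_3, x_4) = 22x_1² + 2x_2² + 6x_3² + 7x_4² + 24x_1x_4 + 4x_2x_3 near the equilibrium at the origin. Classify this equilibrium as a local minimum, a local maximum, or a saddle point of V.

The Hessian at the origin is H = [[44, 0, 0, 24], [0, 4, 4, 0], [0, 4, 12, 0], [24, 0, 0, 14]].
Congruent diagonalization of H (simultaneous row and column reduction) yields pivots 44, 4, 8, 10/11.
That gives 4 positive pivots.
H is positive definite, so the origin is a strict local minimum.

local minimum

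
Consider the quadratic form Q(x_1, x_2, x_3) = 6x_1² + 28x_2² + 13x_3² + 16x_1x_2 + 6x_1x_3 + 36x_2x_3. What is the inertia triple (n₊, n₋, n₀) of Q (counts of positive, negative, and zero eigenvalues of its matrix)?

(3, 0, 0)

Write A = [[6, 8, 3], [8, 28, 18], [3, 18, 13]].
An LDLᵀ factorisation of A has diagonal entries 6, 52/3, 5/26.
Counting signs: 3 positive.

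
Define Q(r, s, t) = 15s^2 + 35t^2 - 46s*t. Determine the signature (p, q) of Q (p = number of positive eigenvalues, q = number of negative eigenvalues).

The symmetric matrix is A = [[0, 0, 0], [0, 15, -23], [0, -23, 35]].
Row-reducing A symmetrically gives the diagonal entries 0, 15, -4/15.
Counting signs: 1 positive, 1 negative, 1 zero.

(1, 1)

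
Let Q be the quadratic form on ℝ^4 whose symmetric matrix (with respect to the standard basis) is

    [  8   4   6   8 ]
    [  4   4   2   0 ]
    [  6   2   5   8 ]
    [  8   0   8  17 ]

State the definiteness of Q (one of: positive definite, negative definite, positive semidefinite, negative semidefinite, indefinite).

positive semidefinite

Congruent diagonalization of A (simultaneous row and column reduction) yields pivots 8, 2, 0, 1.
That gives 3 positive, 1 zero pivots.
Hence Q is positive semidefinite.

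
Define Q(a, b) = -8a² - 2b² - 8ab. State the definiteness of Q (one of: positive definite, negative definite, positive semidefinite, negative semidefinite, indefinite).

The symmetric matrix of Q is [[-8, -4], [-4, -2]].
For the 2×2 matrix [[-8, -4], [-4, -2]]: det = -8·-2 − (-4)² = 0, trace = -10.
det = 0 so one eigenvalue is zero; the form is semidefinite with the sign of the trace.

negative semidefinite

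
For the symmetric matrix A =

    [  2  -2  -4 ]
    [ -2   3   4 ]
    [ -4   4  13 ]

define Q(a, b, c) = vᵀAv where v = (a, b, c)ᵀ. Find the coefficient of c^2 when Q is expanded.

The coefficient of c^2 is the diagonal entry A[3,3] = 13.

13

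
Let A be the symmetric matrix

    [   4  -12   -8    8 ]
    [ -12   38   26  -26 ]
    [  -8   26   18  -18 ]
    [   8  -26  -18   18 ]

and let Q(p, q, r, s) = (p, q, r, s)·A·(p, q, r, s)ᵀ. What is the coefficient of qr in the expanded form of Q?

52

The coefficient of qr is A[2,3] + A[3,2] = 2·26 = 52.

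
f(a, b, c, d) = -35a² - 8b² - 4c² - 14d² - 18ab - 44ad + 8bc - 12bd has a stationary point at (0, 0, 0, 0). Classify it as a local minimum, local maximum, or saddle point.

local maximum

The Hessian at the origin is H = [[-70, -18, 0, -44], [-18, -16, 8, -12], [0, 8, -8, 0], [-44, -12, 0, -28]].
An LDLᵀ factorisation of H has diagonal entries -70, -398/35, -472/199, -12/59.
That gives 4 negative pivots.
H is negative definite, so the origin is a strict local maximum.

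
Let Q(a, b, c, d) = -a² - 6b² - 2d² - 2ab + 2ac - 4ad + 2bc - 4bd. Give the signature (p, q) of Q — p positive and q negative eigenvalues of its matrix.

Write A = [[-1, -1, 1, -2], [-1, -6, 1, -2], [1, 1, 0, 0], [-2, -2, 0, -2]].
An LDLᵀ factorisation of A has diagonal entries -1, -5, 1, -2.
Counting signs: 1 positive, 3 negative.

(1, 3)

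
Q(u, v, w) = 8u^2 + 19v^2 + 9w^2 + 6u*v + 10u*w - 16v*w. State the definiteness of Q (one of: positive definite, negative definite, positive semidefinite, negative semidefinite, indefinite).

positive definite

The symmetric matrix of Q is A = [[8, 3, 5], [3, 19, -8], [5, -8, 9]].
Leading principal minors: Δ_1 = 8, Δ_2 = 143, Δ_3 = 60.
All leading principal minors are positive, so by Sylvester's criterion Q is positive definite.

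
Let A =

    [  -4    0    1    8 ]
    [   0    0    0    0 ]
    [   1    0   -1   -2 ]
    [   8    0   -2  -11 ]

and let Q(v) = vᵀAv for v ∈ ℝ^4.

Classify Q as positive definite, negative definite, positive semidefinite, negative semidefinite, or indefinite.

indefinite

Congruent diagonalization of A (simultaneous row and column reduction) yields pivots -4, 0, -3/4, 5.
So there are 1 positive, 2 negative, 1 zero pivots.
Hence Q is indefinite.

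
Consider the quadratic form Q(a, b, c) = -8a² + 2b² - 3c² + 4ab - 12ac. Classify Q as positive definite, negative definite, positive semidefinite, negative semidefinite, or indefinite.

The associated matrix is A = [[-8, 2, -6], [2, 2, 0], [-6, 0, -3]].
An LDLᵀ factorisation of A has diagonal entries -8, 5/2, 3/5.
Counting signs: 2 positive, 1 negative.
Hence Q is indefinite.

indefinite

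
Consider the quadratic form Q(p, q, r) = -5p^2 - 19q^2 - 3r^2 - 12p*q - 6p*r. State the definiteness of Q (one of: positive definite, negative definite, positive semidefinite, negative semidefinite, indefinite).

The symmetric matrix is A = [[-5, -6, -3], [-6, -19, 0], [-3, 0, -3]].
Row-reducing A symmetrically gives the diagonal entries -5, -59/5, -6/59.
So there are 3 negative pivots.
Hence Q is negative definite.

negative definite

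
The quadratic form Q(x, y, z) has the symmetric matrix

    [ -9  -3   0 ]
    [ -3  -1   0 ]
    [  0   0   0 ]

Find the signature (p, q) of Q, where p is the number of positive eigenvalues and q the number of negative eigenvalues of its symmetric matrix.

(0, 1)

Row-reducing A symmetrically gives the diagonal entries -9, 0, 0.
Counting signs: 1 negative, 2 zero.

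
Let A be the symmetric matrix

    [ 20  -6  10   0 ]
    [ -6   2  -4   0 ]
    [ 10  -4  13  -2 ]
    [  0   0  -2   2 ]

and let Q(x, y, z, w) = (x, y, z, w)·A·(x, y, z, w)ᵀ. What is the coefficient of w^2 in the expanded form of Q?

2

The coefficient of w^2 is the diagonal entry A[4,4] = 2.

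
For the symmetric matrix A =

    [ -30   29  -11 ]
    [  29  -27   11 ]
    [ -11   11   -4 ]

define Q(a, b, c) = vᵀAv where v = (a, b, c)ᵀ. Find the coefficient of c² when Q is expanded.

-4

The coefficient of c² is the diagonal entry A[3,3] = -4.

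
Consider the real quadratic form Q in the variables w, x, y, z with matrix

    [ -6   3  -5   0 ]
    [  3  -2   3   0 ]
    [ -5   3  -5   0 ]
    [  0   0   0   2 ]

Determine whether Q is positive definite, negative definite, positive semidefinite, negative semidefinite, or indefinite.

Congruent diagonalization of A (simultaneous row and column reduction) yields pivots -6, -1/2, -1/3, 2.
That gives 1 positive, 3 negative pivots.
Hence Q is indefinite.

indefinite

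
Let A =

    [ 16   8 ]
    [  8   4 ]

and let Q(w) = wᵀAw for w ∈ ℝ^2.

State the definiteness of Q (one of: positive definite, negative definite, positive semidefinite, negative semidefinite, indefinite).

Congruent diagonalization of A (simultaneous row and column reduction) yields pivots 16, 0.
That gives 1 positive, 1 zero pivots.
Hence Q is positive semidefinite.

positive semidefinite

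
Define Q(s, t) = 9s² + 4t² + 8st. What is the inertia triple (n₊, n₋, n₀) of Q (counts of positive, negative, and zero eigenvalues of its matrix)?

Write A = [[9, 4], [4, 4]].
Congruent diagonalization of A (simultaneous row and column reduction) yields pivots 9, 20/9.
So there are 2 positive pivots.

(2, 0, 0)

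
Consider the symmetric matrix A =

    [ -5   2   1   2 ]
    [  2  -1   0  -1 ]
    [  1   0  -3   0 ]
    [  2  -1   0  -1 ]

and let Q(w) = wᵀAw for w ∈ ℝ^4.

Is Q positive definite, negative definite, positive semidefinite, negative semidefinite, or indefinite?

Row-reducing A symmetrically gives the diagonal entries -5, -1/5, -2, 0.
So there are 3 negative, 1 zero pivots.
Hence Q is negative semidefinite.

negative semidefinite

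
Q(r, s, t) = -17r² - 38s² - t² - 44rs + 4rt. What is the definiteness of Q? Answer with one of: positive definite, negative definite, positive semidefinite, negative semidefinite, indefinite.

The symmetric matrix of Q is A = [[-17, -22, 2], [-22, -38, 0], [2, 0, -1]].
Leading principal minors: Δ_1 = -17, Δ_2 = 162, Δ_3 = -10.
The signs alternate starting with Δ_1 < 0, so by Sylvester's criterion Q is negative definite.

negative definite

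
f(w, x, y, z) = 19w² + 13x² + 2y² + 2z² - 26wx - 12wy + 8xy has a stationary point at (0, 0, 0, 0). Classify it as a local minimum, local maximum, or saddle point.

The Hessian at the origin is H = [[38, -26, -12, 0], [-26, 26, 8, 0], [-12, 8, 4, 0], [0, 0, 0, 4]].
Row-reducing H symmetrically gives the diagonal entries 38, 156/19, 8/39, 4.
That gives 4 positive pivots.
H is positive definite, so the origin is a strict local minimum.

local minimum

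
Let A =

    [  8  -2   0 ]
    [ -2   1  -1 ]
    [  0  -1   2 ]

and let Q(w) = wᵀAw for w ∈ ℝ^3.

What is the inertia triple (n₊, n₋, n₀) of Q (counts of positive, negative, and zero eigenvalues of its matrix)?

(2, 0, 1)

Symmetric row and column elimination reduces A to a congruent diagonal form with pivots 8, 1/2, 0.
So there are 2 positive, 1 zero pivots.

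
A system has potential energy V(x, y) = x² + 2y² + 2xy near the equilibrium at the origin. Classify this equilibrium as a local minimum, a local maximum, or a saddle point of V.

local minimum

The Hessian at the origin is H = [[2, 2], [2, 4]].
det H = 2·4 − (2)² = 4 > 0 and H[1,1] = 2 > 0, so H is positive definite.
Therefore the origin is a local minimum.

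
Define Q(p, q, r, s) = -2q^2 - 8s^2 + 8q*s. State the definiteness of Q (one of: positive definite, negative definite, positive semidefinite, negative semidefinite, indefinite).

negative semidefinite

The symmetric matrix is A = [[0, 0, 0, 0], [0, -2, 0, 4], [0, 0, 0, 0], [0, 4, 0, -8]].
Symmetric row and column elimination reduces A to a congruent diagonal form with pivots 0, -2, 0, 0.
That gives 1 negative, 3 zero pivots.
Hence Q is negative semidefinite.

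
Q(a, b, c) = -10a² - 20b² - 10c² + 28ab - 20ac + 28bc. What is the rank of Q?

2

The symmetric matrix is A = [[-10, 14, -10], [14, -20, 14], [-10, 14, -10]].
Symmetric row and column elimination reduces A to a congruent diagonal form with pivots -10, -2/5, 0.
So there are 2 negative, 1 zero pivots.
The rank is the number of nonzero pivots: 2.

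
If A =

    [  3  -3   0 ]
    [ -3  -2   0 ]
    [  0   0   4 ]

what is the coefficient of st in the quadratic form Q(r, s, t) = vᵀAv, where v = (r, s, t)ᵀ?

The coefficient of st is A[2,3] + A[3,2] = 2·0 = 0.

0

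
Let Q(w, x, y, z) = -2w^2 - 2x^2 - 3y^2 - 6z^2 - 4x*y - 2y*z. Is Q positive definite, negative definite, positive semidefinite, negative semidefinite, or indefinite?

negative definite

Write A = [[-2, 0, 0, 0], [0, -2, -2, 0], [0, -2, -3, -1], [0, 0, -1, -6]].
Applying the same elementary operations to the rows and columns of A produces a congruent diagonal matrix with entries -2, -2, -1, -5.
So there are 4 negative pivots.
Hence Q is negative definite.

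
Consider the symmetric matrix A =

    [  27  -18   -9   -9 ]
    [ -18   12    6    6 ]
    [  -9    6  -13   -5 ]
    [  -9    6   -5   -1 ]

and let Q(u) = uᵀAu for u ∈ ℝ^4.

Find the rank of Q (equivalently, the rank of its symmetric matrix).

2

Applying the same elementary operations to the rows and columns of A produces a congruent diagonal matrix with entries 27, 0, -16, 0.
So there are 1 positive, 1 negative, 2 zero pivots.
The rank is the number of nonzero pivots: 2.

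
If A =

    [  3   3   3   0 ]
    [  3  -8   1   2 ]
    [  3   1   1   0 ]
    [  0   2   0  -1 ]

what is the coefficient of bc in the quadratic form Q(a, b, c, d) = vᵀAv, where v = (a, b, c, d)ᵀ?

The coefficient of bc is A[2,3] + A[3,2] = 2·1 = 2.

2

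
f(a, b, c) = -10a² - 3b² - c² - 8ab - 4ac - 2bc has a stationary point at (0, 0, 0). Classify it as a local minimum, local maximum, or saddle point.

local maximum

The Hessian at the origin is H = [[-20, -8, -4], [-8, -6, -2], [-4, -2, -2]].
Row-reducing H symmetrically gives the diagonal entries -20, -14/5, -8/7.
So there are 3 negative pivots.
H is negative definite, so the origin is a strict local maximum.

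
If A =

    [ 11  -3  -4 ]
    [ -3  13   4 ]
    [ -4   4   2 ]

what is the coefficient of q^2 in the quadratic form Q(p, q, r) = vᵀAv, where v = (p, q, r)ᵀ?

The coefficient of q^2 is the diagonal entry A[2,2] = 13.

13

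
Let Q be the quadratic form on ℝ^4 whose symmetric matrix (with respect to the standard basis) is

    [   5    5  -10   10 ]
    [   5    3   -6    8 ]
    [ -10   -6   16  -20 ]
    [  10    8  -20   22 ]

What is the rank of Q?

Applying the same elementary operations to the rows and columns of A produces a congruent diagonal matrix with entries 5, -2, 4, 0.
Counting signs: 2 positive, 1 negative, 1 zero.
The rank is the number of nonzero pivots: 3.

3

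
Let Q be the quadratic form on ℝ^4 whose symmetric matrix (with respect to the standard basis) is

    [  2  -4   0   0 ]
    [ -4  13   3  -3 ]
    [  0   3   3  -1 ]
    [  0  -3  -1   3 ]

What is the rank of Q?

Congruent diagonalization of A (simultaneous row and column reduction) yields pivots 2, 5, 6/5, 2/3.
Counting signs: 4 positive.
The rank is the number of nonzero pivots: 4.

4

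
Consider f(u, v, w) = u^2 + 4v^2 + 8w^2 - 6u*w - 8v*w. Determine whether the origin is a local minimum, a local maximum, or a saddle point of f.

saddle point

The Hessian at the origin is H = [[2, 0, -6], [0, 8, -8], [-6, -8, 16]].
An LDLᵀ factorisation of H has diagonal entries 2, 8, -10.
Counting signs: 2 positive, 1 negative.
H is indefinite, so the origin is a saddle point.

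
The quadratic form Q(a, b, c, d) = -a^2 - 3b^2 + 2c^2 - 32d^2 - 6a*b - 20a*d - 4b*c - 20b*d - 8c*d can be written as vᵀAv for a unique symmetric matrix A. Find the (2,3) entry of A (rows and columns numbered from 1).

The coefficient of b·c in Q is -4. For a symmetric A this equals A[2,3] + A[3,2] = 2·A[2,3].
So A[2,3] = -4/2 = -2.

-2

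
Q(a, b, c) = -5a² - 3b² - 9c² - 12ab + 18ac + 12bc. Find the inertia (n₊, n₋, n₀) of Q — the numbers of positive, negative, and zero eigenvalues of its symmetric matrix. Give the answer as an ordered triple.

(2, 1, 0)

The symmetric matrix is A = [[-5, -6, 9], [-6, -3, 6], [9, 6, -9]].
Row-reducing A symmetrically gives the diagonal entries -5, 21/5, 12/7.
That gives 2 positive, 1 negative pivots.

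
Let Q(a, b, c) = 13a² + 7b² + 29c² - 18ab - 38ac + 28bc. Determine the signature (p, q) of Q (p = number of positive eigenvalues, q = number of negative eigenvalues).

(3, 0)

Write A = [[13, -9, -19], [-9, 7, 14], [-19, 14, 29]].
Congruent diagonalization of A (simultaneous row and column reduction) yields pivots 13, 10/13, 3/10.
So there are 3 positive pivots.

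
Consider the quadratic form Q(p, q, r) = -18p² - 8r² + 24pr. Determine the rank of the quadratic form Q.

The symmetric matrix is A = [[-18, 0, 12], [0, 0, 0], [12, 0, -8]].
Applying the same elementary operations to the rows and columns of A produces a congruent diagonal matrix with entries -18, 0, 0.
Counting signs: 1 negative, 2 zero.
The rank is the number of nonzero pivots: 1.

1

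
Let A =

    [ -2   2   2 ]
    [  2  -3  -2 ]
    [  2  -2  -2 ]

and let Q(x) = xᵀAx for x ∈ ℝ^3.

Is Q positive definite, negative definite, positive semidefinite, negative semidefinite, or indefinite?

Congruent diagonalization of A (simultaneous row and column reduction) yields pivots -2, -1, 0.
So there are 2 negative, 1 zero pivots.
Hence Q is negative semidefinite.

negative semidefinite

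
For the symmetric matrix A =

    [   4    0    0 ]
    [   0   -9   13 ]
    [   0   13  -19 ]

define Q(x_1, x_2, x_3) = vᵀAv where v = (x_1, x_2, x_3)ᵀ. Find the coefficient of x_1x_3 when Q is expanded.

The coefficient of x_1x_3 is A[1,3] + A[3,1] = 2·0 = 0.

0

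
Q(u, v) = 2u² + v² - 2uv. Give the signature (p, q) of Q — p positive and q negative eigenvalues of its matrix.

Write A = [[2, -1], [-1, 1]].
Applying the same elementary operations to the rows and columns of A produces a congruent diagonal matrix with entries 2, 1/2.
Counting signs: 2 positive.

(2, 0)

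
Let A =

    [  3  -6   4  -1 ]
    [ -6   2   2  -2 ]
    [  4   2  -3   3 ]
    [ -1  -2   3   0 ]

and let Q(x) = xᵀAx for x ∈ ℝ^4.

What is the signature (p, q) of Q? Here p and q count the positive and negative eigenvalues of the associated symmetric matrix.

Symmetric row and column elimination reduces A to a congruent diagonal form with pivots 3, -10, 5/3, 6/5.
Counting signs: 3 positive, 1 negative.

(3, 1)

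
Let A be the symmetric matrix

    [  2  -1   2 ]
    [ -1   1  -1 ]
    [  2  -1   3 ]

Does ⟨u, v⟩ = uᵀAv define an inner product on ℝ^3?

Leading principal minors: Δ_1 = 2, Δ_2 = 1, Δ_3 = 1.
All leading principal minors are positive, so by Sylvester's criterion Q is positive definite.
⟨·,·⟩ is an inner product exactly when A is positive definite.

yes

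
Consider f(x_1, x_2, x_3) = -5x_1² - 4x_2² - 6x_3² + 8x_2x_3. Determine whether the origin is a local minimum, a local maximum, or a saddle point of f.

The Hessian at the origin is H = [[-10, 0, 0], [0, -8, 8], [0, 8, -12]].
Congruent diagonalization of H (simultaneous row and column reduction) yields pivots -10, -8, -4.
So there are 3 negative pivots.
H is negative definite, so the origin is a strict local maximum.

local maximum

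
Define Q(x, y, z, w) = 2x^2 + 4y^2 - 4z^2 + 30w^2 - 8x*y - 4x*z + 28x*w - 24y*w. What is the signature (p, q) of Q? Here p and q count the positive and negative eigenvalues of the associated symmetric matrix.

The symmetric matrix is A = [[2, -4, -2, 14], [-4, 4, 0, -12], [-2, 0, -4, 0], [14, -12, 0, 30]].
Row-reducing A symmetrically gives the diagonal entries 2, -4, -2, -2.
So there are 1 positive, 3 negative pivots.

(1, 3)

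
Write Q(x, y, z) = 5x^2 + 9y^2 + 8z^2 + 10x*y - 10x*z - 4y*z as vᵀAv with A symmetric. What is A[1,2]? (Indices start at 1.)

5

The coefficient of x·y in Q is 10. For a symmetric A this equals A[1,2] + A[2,1] = 2·A[1,2].
So A[1,2] = 10/2 = 5.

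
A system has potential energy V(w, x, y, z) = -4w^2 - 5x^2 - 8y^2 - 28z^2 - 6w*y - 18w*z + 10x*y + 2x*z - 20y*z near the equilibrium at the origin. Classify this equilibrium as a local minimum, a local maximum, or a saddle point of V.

The Hessian at the origin is H = [[-8, 0, -6, -18], [0, -10, 10, 2], [-6, 10, -16, -20], [-18, 2, -20, -56]].
Congruent diagonalization of H (simultaneous row and column reduction) yields pivots -8, -10, -3/2, -8/5.
So there are 4 negative pivots.
H is negative definite, so the origin is a strict local maximum.

local maximum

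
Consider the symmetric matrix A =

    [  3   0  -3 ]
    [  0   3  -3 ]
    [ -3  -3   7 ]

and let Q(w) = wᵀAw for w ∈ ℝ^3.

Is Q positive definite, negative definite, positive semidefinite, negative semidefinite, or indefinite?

Symmetric row and column elimination reduces A to a congruent diagonal form with pivots 3, 3, 1.
That gives 3 positive pivots.
Hence Q is positive definite.

positive definite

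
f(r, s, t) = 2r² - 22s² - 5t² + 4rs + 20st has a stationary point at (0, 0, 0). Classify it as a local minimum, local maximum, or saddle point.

saddle point

The Hessian at the origin is H = [[4, 4, 0], [4, -44, 20], [0, 20, -10]].
Congruent diagonalization of H (simultaneous row and column reduction) yields pivots 4, -48, -5/3.
So there are 1 positive, 2 negative pivots.
H is indefinite, so the origin is a saddle point.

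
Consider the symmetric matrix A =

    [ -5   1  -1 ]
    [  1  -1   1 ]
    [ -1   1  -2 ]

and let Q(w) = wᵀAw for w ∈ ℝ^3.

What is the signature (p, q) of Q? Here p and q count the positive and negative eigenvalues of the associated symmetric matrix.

(0, 3)

An LDLᵀ factorisation of A has diagonal entries -5, -4/5, -1.
Counting signs: 3 negative.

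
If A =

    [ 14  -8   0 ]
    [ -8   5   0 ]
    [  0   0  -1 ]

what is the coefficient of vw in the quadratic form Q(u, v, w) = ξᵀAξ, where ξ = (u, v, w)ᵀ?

The coefficient of vw is A[2,3] + A[3,2] = 2·0 = 0.

0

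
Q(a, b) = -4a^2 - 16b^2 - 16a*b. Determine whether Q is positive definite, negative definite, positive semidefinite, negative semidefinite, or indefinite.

Write A = [[-4, -8], [-8, -16]].
Symmetric row and column elimination reduces A to a congruent diagonal form with pivots -4, 0.
Counting signs: 1 negative, 1 zero.
Hence Q is negative semidefinite.

negative semidefinite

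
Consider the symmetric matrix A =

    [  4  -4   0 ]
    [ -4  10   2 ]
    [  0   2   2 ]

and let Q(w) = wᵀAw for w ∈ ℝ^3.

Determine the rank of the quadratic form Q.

Row-reducing A symmetrically gives the diagonal entries 4, 6, 4/3.
So there are 3 positive pivots.
The rank is the number of nonzero pivots: 3.

3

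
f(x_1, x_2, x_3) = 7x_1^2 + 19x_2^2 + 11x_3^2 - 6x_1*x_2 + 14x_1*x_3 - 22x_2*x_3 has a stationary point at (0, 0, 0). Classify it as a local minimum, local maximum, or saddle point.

local minimum

The Hessian at the origin is H = [[14, -6, 14], [-6, 38, -22], [14, -22, 22]].
Congruent diagonalization of H (simultaneous row and column reduction) yields pivots 14, 248/7, 24/31.
So there are 3 positive pivots.
H is positive definite, so the origin is a strict local minimum.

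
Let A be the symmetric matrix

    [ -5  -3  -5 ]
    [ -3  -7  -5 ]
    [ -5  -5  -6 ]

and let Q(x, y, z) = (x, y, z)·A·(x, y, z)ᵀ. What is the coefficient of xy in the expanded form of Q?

The coefficient of xy is A[1,2] + A[2,1] = 2·(-3) = -6.

-6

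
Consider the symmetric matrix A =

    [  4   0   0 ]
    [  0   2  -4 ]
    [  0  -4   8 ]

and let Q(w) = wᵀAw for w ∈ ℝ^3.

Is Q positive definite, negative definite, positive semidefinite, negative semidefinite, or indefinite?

positive semidefinite

Congruent diagonalization of A (simultaneous row and column reduction) yields pivots 4, 2, 0.
So there are 2 positive, 1 zero pivots.
Hence Q is positive semidefinite.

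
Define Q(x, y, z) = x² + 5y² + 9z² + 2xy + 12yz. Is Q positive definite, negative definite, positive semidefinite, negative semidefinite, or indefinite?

Write A = [[1, 1, 0], [1, 5, 6], [0, 6, 9]].
Row-reducing A symmetrically gives the diagonal entries 1, 4, 0.
Counting signs: 2 positive, 1 zero.
Hence Q is positive semidefinite.

positive semidefinite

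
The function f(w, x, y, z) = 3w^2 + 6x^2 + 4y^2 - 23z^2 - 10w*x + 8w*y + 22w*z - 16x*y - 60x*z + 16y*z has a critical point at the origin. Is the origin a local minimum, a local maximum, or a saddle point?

The Hessian at the origin is H = [[6, -10, 8, 22], [-10, 12, -16, -60], [8, -16, 8, 16], [22, -60, 16, -46]].
Congruent diagonalization of H (simultaneous row and column reduction) yields pivots 6, -14/3, -8/7, -10.
Counting signs: 1 positive, 3 negative.
H is indefinite, so the origin is a saddle point.

saddle point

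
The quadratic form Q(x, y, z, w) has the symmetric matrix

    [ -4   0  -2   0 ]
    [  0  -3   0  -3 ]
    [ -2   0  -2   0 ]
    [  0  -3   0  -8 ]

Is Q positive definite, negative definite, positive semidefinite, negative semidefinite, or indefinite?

Congruent diagonalization of A (simultaneous row and column reduction) yields pivots -4, -3, -1, -5.
Counting signs: 4 negative.
Hence Q is negative definite.

negative definite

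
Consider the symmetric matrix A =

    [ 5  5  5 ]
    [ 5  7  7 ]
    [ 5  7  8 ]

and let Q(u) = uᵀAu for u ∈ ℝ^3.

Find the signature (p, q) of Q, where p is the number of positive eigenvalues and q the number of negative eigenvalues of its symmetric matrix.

(3, 0)

Congruent diagonalization of A (simultaneous row and column reduction) yields pivots 5, 2, 1.
Counting signs: 3 positive.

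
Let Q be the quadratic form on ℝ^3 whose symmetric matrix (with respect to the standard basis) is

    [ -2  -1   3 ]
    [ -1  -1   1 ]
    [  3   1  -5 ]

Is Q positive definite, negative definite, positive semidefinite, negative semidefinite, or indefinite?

negative semidefinite

Applying the same elementary operations to the rows and columns of A produces a congruent diagonal matrix with entries -2, -1/2, 0.
Counting signs: 2 negative, 1 zero.
Hence Q is negative semidefinite.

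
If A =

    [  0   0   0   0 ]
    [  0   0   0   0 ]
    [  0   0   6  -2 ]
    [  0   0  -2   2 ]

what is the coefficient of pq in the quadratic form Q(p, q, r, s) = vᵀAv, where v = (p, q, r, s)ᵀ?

0

The coefficient of pq is A[1,2] + A[2,1] = 2·0 = 0.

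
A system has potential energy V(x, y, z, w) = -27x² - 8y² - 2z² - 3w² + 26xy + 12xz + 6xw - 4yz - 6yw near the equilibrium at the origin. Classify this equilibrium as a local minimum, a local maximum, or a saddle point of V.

local maximum

The Hessian at the origin is H = [[-54, 26, 12, 6], [26, -16, -4, -6], [12, -4, -4, 0], [6, -6, 0, -6]].
Row-reducing H symmetrically gives the diagonal entries -54, -94/27, -20/47, -12/5.
Counting signs: 4 negative.
H is negative definite, so the origin is a strict local maximum.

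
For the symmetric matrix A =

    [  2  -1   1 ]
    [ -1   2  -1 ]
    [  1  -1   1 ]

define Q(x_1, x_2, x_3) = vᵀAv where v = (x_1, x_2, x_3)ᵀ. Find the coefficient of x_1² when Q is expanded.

The coefficient of x_1² is the diagonal entry A[1,1] = 2.

2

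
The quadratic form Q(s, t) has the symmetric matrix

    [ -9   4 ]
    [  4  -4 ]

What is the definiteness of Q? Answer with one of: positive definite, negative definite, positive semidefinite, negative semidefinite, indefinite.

For the 2×2 matrix [[-9, 4], [4, -4]]: det = -9·-4 − (4)² = 20, trace = -13.
det > 0 so both eigenvalues share the sign of the trace; trace = -13 < 0 ⇒ both negative.

negative definite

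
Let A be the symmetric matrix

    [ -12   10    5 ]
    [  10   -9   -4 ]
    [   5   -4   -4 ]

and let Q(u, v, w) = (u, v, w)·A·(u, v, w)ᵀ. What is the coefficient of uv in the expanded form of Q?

The coefficient of uv is A[1,2] + A[2,1] = 2·10 = 20.

20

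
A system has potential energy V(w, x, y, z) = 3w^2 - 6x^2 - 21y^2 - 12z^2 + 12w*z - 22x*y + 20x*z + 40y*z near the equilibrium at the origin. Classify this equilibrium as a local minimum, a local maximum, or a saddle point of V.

saddle point

The Hessian at the origin is H = [[6, 0, 0, 12], [0, -12, -22, 20], [0, -22, -42, 40], [12, 20, 40, -24]].
Applying the same elementary operations to the rows and columns of H produces a congruent diagonal matrix with entries 6, -12, -5/3, -8.
That gives 1 positive, 3 negative pivots.
H is indefinite, so the origin is a saddle point.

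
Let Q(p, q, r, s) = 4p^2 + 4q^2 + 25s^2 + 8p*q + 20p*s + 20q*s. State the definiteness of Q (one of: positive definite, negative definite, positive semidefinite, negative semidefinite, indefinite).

positive semidefinite

The associated matrix is A = [[4, 4, 0, 10], [4, 4, 0, 10], [0, 0, 0, 0], [10, 10, 0, 25]].
Symmetric row and column elimination reduces A to a congruent diagonal form with pivots 4, 0, 0, 0.
That gives 1 positive, 3 zero pivots.
Hence Q is positive semidefinite.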